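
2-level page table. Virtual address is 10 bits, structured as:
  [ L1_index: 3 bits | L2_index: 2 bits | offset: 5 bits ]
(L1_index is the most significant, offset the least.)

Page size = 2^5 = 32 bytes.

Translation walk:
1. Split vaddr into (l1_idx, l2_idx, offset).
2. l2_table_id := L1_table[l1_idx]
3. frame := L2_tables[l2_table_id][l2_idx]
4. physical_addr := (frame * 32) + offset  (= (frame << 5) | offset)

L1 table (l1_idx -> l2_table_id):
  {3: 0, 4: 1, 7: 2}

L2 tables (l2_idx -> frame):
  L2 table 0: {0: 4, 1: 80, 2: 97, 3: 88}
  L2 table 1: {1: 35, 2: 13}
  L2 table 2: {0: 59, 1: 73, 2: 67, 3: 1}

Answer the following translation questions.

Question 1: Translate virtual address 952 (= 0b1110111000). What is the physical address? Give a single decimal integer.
Answer: 2360

Derivation:
vaddr = 952 = 0b1110111000
Split: l1_idx=7, l2_idx=1, offset=24
L1[7] = 2
L2[2][1] = 73
paddr = 73 * 32 + 24 = 2360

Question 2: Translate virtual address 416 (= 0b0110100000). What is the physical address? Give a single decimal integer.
vaddr = 416 = 0b0110100000
Split: l1_idx=3, l2_idx=1, offset=0
L1[3] = 0
L2[0][1] = 80
paddr = 80 * 32 + 0 = 2560

Answer: 2560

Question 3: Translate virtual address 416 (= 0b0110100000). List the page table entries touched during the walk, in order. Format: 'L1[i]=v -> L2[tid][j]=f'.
vaddr = 416 = 0b0110100000
Split: l1_idx=3, l2_idx=1, offset=0

Answer: L1[3]=0 -> L2[0][1]=80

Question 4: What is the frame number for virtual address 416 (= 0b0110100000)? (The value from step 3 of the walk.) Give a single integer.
Answer: 80

Derivation:
vaddr = 416: l1_idx=3, l2_idx=1
L1[3] = 0; L2[0][1] = 80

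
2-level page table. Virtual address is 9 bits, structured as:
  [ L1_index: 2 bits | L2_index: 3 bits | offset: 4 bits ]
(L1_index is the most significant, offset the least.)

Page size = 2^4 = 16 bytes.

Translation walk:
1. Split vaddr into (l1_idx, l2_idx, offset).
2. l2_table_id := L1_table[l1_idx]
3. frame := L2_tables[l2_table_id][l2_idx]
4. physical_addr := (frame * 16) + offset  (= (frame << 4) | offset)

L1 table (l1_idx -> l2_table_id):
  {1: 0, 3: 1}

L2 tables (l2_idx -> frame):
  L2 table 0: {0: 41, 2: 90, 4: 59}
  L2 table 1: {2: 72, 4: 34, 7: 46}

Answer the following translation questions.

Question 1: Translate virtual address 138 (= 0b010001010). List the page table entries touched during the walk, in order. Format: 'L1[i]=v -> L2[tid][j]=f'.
vaddr = 138 = 0b010001010
Split: l1_idx=1, l2_idx=0, offset=10

Answer: L1[1]=0 -> L2[0][0]=41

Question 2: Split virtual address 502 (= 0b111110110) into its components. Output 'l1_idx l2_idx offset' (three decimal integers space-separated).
vaddr = 502 = 0b111110110
  top 2 bits -> l1_idx = 3
  next 3 bits -> l2_idx = 7
  bottom 4 bits -> offset = 6

Answer: 3 7 6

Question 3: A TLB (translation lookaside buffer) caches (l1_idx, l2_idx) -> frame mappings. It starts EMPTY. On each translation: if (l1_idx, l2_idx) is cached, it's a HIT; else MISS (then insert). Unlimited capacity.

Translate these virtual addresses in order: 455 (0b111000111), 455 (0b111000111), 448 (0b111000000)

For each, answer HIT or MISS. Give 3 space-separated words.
Answer: MISS HIT HIT

Derivation:
vaddr=455: (3,4) not in TLB -> MISS, insert
vaddr=455: (3,4) in TLB -> HIT
vaddr=448: (3,4) in TLB -> HIT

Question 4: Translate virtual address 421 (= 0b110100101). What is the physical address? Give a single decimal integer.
Answer: 1157

Derivation:
vaddr = 421 = 0b110100101
Split: l1_idx=3, l2_idx=2, offset=5
L1[3] = 1
L2[1][2] = 72
paddr = 72 * 16 + 5 = 1157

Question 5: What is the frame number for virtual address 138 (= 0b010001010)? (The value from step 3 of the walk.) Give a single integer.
Answer: 41

Derivation:
vaddr = 138: l1_idx=1, l2_idx=0
L1[1] = 0; L2[0][0] = 41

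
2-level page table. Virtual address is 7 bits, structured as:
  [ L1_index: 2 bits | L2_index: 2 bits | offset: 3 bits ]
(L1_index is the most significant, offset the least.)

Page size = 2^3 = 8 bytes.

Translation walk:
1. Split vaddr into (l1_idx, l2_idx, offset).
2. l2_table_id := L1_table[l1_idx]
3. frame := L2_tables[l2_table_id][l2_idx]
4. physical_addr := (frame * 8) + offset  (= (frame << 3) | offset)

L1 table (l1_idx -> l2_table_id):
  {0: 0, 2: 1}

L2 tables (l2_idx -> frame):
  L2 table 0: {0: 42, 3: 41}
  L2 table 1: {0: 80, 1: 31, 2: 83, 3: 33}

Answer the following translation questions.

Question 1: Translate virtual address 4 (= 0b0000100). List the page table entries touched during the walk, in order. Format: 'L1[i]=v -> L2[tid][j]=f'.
Answer: L1[0]=0 -> L2[0][0]=42

Derivation:
vaddr = 4 = 0b0000100
Split: l1_idx=0, l2_idx=0, offset=4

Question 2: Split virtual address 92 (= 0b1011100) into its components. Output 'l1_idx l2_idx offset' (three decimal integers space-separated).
Answer: 2 3 4

Derivation:
vaddr = 92 = 0b1011100
  top 2 bits -> l1_idx = 2
  next 2 bits -> l2_idx = 3
  bottom 3 bits -> offset = 4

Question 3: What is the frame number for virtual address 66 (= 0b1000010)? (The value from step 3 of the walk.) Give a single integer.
vaddr = 66: l1_idx=2, l2_idx=0
L1[2] = 1; L2[1][0] = 80

Answer: 80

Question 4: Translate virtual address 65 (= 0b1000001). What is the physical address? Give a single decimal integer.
vaddr = 65 = 0b1000001
Split: l1_idx=2, l2_idx=0, offset=1
L1[2] = 1
L2[1][0] = 80
paddr = 80 * 8 + 1 = 641

Answer: 641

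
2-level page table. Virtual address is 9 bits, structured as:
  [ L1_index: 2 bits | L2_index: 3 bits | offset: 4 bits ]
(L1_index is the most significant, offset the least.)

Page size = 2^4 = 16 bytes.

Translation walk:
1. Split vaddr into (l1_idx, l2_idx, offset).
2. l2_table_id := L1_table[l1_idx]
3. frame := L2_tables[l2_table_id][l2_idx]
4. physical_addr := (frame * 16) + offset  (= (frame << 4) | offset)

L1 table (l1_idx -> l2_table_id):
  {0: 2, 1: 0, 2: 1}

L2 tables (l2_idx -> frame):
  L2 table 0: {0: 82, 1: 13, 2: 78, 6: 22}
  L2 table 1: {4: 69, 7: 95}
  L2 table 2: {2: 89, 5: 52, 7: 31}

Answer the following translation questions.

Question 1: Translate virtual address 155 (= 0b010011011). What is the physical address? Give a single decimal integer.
Answer: 219

Derivation:
vaddr = 155 = 0b010011011
Split: l1_idx=1, l2_idx=1, offset=11
L1[1] = 0
L2[0][1] = 13
paddr = 13 * 16 + 11 = 219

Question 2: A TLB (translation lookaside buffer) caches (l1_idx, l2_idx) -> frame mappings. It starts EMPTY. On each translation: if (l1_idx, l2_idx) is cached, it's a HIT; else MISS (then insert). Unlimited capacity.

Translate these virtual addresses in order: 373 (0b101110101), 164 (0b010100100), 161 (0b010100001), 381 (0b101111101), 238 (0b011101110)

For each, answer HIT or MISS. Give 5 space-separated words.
Answer: MISS MISS HIT HIT MISS

Derivation:
vaddr=373: (2,7) not in TLB -> MISS, insert
vaddr=164: (1,2) not in TLB -> MISS, insert
vaddr=161: (1,2) in TLB -> HIT
vaddr=381: (2,7) in TLB -> HIT
vaddr=238: (1,6) not in TLB -> MISS, insert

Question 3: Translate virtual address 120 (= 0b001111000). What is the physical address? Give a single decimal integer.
vaddr = 120 = 0b001111000
Split: l1_idx=0, l2_idx=7, offset=8
L1[0] = 2
L2[2][7] = 31
paddr = 31 * 16 + 8 = 504

Answer: 504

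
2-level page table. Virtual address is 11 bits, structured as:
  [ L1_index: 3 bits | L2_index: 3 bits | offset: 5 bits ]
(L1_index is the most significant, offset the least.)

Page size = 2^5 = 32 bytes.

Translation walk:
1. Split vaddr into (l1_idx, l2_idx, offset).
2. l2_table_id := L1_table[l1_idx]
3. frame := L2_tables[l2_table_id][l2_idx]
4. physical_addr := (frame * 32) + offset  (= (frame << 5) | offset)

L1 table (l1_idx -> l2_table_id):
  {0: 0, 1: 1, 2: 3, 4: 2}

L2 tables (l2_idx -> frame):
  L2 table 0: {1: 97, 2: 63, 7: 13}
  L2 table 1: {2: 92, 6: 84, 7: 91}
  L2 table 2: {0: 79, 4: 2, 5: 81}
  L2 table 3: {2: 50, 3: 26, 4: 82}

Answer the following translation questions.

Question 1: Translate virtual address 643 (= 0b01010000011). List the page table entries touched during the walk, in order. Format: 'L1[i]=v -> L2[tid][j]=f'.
Answer: L1[2]=3 -> L2[3][4]=82

Derivation:
vaddr = 643 = 0b01010000011
Split: l1_idx=2, l2_idx=4, offset=3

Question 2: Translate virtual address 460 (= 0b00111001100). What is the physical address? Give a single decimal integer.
Answer: 2700

Derivation:
vaddr = 460 = 0b00111001100
Split: l1_idx=1, l2_idx=6, offset=12
L1[1] = 1
L2[1][6] = 84
paddr = 84 * 32 + 12 = 2700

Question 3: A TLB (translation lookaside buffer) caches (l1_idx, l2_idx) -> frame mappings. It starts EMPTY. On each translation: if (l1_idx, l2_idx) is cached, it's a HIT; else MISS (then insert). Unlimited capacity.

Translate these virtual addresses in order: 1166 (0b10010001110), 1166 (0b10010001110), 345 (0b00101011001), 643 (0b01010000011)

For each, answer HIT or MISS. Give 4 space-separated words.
vaddr=1166: (4,4) not in TLB -> MISS, insert
vaddr=1166: (4,4) in TLB -> HIT
vaddr=345: (1,2) not in TLB -> MISS, insert
vaddr=643: (2,4) not in TLB -> MISS, insert

Answer: MISS HIT MISS MISS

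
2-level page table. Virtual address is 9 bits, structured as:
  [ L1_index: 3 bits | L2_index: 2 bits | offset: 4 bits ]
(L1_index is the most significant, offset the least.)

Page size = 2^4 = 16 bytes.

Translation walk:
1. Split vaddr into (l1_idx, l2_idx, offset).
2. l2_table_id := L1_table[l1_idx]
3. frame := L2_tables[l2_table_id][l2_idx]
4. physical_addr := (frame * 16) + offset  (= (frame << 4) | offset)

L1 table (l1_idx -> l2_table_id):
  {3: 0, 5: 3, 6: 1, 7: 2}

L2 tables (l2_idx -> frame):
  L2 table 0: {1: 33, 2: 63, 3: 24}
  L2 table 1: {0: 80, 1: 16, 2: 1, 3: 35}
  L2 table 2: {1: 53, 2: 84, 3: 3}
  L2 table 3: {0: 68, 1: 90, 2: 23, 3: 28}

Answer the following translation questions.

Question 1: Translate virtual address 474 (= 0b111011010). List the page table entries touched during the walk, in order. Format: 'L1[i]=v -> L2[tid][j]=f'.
Answer: L1[7]=2 -> L2[2][1]=53

Derivation:
vaddr = 474 = 0b111011010
Split: l1_idx=7, l2_idx=1, offset=10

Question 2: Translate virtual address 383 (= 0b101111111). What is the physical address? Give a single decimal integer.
vaddr = 383 = 0b101111111
Split: l1_idx=5, l2_idx=3, offset=15
L1[5] = 3
L2[3][3] = 28
paddr = 28 * 16 + 15 = 463

Answer: 463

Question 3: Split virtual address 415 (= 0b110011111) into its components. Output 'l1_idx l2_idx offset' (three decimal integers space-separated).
Answer: 6 1 15

Derivation:
vaddr = 415 = 0b110011111
  top 3 bits -> l1_idx = 6
  next 2 bits -> l2_idx = 1
  bottom 4 bits -> offset = 15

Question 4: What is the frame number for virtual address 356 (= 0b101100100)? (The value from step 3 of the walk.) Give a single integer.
Answer: 23

Derivation:
vaddr = 356: l1_idx=5, l2_idx=2
L1[5] = 3; L2[3][2] = 23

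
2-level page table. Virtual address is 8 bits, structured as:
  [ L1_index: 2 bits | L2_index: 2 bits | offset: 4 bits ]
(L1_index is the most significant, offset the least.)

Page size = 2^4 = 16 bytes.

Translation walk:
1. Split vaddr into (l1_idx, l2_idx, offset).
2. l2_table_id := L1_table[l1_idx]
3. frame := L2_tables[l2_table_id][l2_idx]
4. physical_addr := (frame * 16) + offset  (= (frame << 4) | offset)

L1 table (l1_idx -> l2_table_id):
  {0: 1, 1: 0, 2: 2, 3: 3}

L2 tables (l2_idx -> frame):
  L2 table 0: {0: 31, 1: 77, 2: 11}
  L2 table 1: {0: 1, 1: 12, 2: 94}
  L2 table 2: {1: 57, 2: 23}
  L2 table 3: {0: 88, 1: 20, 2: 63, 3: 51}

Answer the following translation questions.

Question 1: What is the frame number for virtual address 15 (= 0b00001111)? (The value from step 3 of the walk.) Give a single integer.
vaddr = 15: l1_idx=0, l2_idx=0
L1[0] = 1; L2[1][0] = 1

Answer: 1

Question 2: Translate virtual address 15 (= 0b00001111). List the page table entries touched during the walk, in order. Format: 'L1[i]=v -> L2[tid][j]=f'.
Answer: L1[0]=1 -> L2[1][0]=1

Derivation:
vaddr = 15 = 0b00001111
Split: l1_idx=0, l2_idx=0, offset=15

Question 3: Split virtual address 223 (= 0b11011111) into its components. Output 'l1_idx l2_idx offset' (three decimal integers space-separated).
vaddr = 223 = 0b11011111
  top 2 bits -> l1_idx = 3
  next 2 bits -> l2_idx = 1
  bottom 4 bits -> offset = 15

Answer: 3 1 15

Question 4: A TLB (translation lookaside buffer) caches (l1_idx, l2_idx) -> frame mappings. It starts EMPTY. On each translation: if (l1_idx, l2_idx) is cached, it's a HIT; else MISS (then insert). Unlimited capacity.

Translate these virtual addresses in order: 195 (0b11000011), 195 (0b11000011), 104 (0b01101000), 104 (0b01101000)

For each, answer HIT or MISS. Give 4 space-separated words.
vaddr=195: (3,0) not in TLB -> MISS, insert
vaddr=195: (3,0) in TLB -> HIT
vaddr=104: (1,2) not in TLB -> MISS, insert
vaddr=104: (1,2) in TLB -> HIT

Answer: MISS HIT MISS HIT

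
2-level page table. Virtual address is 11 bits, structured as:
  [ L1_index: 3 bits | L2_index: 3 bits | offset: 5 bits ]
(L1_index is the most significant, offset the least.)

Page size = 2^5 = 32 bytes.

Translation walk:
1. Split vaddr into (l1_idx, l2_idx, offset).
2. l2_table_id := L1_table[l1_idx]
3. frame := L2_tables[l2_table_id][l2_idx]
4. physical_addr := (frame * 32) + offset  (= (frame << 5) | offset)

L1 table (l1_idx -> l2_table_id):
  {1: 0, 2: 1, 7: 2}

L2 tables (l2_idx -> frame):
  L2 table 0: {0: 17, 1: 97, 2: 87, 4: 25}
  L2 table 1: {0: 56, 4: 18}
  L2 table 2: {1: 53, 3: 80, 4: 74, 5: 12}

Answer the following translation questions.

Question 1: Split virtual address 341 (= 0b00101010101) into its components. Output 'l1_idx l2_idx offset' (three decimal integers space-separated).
Answer: 1 2 21

Derivation:
vaddr = 341 = 0b00101010101
  top 3 bits -> l1_idx = 1
  next 3 bits -> l2_idx = 2
  bottom 5 bits -> offset = 21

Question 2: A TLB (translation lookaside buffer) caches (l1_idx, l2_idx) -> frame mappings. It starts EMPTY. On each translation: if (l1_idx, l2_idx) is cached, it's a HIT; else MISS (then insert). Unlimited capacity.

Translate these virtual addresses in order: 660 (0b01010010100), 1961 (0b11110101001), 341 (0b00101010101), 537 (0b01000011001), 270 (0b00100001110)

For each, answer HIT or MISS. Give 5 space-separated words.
vaddr=660: (2,4) not in TLB -> MISS, insert
vaddr=1961: (7,5) not in TLB -> MISS, insert
vaddr=341: (1,2) not in TLB -> MISS, insert
vaddr=537: (2,0) not in TLB -> MISS, insert
vaddr=270: (1,0) not in TLB -> MISS, insert

Answer: MISS MISS MISS MISS MISS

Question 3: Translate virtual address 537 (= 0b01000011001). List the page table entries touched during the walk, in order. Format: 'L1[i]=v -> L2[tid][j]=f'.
vaddr = 537 = 0b01000011001
Split: l1_idx=2, l2_idx=0, offset=25

Answer: L1[2]=1 -> L2[1][0]=56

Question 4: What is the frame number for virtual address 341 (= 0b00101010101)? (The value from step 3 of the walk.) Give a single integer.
Answer: 87

Derivation:
vaddr = 341: l1_idx=1, l2_idx=2
L1[1] = 0; L2[0][2] = 87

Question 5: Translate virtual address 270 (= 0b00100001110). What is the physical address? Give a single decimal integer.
vaddr = 270 = 0b00100001110
Split: l1_idx=1, l2_idx=0, offset=14
L1[1] = 0
L2[0][0] = 17
paddr = 17 * 32 + 14 = 558

Answer: 558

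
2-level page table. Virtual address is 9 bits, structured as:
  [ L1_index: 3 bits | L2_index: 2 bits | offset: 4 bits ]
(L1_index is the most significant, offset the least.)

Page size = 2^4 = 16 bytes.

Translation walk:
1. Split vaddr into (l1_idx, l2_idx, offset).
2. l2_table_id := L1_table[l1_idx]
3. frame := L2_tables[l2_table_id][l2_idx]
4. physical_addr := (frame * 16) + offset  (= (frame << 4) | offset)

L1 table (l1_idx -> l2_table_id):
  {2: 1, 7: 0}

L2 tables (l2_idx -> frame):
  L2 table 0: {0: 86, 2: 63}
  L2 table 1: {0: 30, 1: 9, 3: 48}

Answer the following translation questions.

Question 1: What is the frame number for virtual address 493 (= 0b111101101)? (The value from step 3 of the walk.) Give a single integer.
vaddr = 493: l1_idx=7, l2_idx=2
L1[7] = 0; L2[0][2] = 63

Answer: 63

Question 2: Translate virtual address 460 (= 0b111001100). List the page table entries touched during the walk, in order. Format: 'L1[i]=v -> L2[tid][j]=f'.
Answer: L1[7]=0 -> L2[0][0]=86

Derivation:
vaddr = 460 = 0b111001100
Split: l1_idx=7, l2_idx=0, offset=12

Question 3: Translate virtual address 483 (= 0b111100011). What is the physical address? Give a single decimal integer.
vaddr = 483 = 0b111100011
Split: l1_idx=7, l2_idx=2, offset=3
L1[7] = 0
L2[0][2] = 63
paddr = 63 * 16 + 3 = 1011

Answer: 1011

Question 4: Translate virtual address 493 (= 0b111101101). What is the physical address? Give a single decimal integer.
vaddr = 493 = 0b111101101
Split: l1_idx=7, l2_idx=2, offset=13
L1[7] = 0
L2[0][2] = 63
paddr = 63 * 16 + 13 = 1021

Answer: 1021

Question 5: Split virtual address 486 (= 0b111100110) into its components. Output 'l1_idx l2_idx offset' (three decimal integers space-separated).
vaddr = 486 = 0b111100110
  top 3 bits -> l1_idx = 7
  next 2 bits -> l2_idx = 2
  bottom 4 bits -> offset = 6

Answer: 7 2 6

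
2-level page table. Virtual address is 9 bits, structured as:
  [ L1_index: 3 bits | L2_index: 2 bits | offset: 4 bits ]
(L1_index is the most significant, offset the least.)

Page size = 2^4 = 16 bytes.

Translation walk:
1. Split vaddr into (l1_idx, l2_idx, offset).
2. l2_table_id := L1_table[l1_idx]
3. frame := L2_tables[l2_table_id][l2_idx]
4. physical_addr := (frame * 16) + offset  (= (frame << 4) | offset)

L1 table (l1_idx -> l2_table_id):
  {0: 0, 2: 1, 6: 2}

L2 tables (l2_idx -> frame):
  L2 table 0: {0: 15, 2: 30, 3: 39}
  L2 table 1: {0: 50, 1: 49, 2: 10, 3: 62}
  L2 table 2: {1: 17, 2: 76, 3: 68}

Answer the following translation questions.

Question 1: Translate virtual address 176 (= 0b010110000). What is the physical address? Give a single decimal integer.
vaddr = 176 = 0b010110000
Split: l1_idx=2, l2_idx=3, offset=0
L1[2] = 1
L2[1][3] = 62
paddr = 62 * 16 + 0 = 992

Answer: 992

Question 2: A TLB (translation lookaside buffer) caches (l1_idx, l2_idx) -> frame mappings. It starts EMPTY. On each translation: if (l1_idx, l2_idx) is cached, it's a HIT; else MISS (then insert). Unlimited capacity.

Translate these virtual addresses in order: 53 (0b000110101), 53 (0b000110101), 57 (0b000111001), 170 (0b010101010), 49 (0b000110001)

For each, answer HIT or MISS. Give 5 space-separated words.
vaddr=53: (0,3) not in TLB -> MISS, insert
vaddr=53: (0,3) in TLB -> HIT
vaddr=57: (0,3) in TLB -> HIT
vaddr=170: (2,2) not in TLB -> MISS, insert
vaddr=49: (0,3) in TLB -> HIT

Answer: MISS HIT HIT MISS HIT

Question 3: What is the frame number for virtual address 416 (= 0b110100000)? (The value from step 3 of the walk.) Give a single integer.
vaddr = 416: l1_idx=6, l2_idx=2
L1[6] = 2; L2[2][2] = 76

Answer: 76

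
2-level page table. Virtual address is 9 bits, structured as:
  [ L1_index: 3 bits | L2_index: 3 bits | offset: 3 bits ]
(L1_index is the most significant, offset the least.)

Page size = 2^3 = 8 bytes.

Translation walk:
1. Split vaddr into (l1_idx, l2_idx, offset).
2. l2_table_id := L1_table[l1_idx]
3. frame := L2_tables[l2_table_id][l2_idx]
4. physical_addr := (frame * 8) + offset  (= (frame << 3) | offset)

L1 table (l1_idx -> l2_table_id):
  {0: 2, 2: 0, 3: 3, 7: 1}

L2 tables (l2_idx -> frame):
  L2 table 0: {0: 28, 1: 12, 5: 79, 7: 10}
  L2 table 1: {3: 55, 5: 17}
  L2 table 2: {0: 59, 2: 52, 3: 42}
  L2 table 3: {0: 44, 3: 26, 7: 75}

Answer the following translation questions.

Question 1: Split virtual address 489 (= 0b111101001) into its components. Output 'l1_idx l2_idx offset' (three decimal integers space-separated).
Answer: 7 5 1

Derivation:
vaddr = 489 = 0b111101001
  top 3 bits -> l1_idx = 7
  next 3 bits -> l2_idx = 5
  bottom 3 bits -> offset = 1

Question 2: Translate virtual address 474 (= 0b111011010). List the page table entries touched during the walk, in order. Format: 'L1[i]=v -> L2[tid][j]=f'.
vaddr = 474 = 0b111011010
Split: l1_idx=7, l2_idx=3, offset=2

Answer: L1[7]=1 -> L2[1][3]=55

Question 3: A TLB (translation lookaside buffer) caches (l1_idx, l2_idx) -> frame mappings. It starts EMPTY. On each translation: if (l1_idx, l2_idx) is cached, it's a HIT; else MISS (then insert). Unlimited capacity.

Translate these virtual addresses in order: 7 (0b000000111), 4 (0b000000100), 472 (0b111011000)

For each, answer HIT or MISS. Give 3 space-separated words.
vaddr=7: (0,0) not in TLB -> MISS, insert
vaddr=4: (0,0) in TLB -> HIT
vaddr=472: (7,3) not in TLB -> MISS, insert

Answer: MISS HIT MISS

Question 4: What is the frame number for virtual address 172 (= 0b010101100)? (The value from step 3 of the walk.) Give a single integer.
Answer: 79

Derivation:
vaddr = 172: l1_idx=2, l2_idx=5
L1[2] = 0; L2[0][5] = 79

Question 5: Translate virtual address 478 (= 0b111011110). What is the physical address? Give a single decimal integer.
Answer: 446

Derivation:
vaddr = 478 = 0b111011110
Split: l1_idx=7, l2_idx=3, offset=6
L1[7] = 1
L2[1][3] = 55
paddr = 55 * 8 + 6 = 446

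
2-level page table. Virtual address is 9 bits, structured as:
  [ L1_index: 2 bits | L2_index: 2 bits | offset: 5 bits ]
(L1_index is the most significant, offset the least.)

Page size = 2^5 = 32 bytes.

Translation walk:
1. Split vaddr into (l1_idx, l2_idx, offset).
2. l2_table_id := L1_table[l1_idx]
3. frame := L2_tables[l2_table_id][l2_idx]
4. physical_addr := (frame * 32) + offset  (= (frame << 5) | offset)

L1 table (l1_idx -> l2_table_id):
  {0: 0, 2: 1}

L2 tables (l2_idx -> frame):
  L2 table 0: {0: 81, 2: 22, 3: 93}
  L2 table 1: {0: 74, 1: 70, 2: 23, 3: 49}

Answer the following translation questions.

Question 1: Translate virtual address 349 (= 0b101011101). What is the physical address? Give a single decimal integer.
vaddr = 349 = 0b101011101
Split: l1_idx=2, l2_idx=2, offset=29
L1[2] = 1
L2[1][2] = 23
paddr = 23 * 32 + 29 = 765

Answer: 765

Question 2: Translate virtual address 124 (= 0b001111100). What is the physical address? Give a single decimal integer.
vaddr = 124 = 0b001111100
Split: l1_idx=0, l2_idx=3, offset=28
L1[0] = 0
L2[0][3] = 93
paddr = 93 * 32 + 28 = 3004

Answer: 3004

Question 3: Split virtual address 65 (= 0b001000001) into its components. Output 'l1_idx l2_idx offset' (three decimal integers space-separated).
vaddr = 65 = 0b001000001
  top 2 bits -> l1_idx = 0
  next 2 bits -> l2_idx = 2
  bottom 5 bits -> offset = 1

Answer: 0 2 1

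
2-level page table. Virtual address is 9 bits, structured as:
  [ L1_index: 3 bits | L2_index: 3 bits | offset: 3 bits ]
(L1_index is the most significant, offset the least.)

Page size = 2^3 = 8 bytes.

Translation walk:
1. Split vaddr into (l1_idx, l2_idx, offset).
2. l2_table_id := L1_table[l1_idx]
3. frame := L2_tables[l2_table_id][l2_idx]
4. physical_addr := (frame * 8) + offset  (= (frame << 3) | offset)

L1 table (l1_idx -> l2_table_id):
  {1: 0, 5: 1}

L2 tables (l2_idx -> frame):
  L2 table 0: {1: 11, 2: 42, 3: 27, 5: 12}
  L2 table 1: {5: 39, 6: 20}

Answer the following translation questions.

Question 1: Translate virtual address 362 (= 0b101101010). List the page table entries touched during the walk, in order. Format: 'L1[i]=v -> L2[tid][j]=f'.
Answer: L1[5]=1 -> L2[1][5]=39

Derivation:
vaddr = 362 = 0b101101010
Split: l1_idx=5, l2_idx=5, offset=2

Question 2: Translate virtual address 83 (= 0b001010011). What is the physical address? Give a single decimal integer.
Answer: 339

Derivation:
vaddr = 83 = 0b001010011
Split: l1_idx=1, l2_idx=2, offset=3
L1[1] = 0
L2[0][2] = 42
paddr = 42 * 8 + 3 = 339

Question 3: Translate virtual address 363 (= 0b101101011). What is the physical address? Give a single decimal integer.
vaddr = 363 = 0b101101011
Split: l1_idx=5, l2_idx=5, offset=3
L1[5] = 1
L2[1][5] = 39
paddr = 39 * 8 + 3 = 315

Answer: 315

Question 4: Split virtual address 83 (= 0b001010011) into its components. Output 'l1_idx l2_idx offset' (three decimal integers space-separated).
Answer: 1 2 3

Derivation:
vaddr = 83 = 0b001010011
  top 3 bits -> l1_idx = 1
  next 3 bits -> l2_idx = 2
  bottom 3 bits -> offset = 3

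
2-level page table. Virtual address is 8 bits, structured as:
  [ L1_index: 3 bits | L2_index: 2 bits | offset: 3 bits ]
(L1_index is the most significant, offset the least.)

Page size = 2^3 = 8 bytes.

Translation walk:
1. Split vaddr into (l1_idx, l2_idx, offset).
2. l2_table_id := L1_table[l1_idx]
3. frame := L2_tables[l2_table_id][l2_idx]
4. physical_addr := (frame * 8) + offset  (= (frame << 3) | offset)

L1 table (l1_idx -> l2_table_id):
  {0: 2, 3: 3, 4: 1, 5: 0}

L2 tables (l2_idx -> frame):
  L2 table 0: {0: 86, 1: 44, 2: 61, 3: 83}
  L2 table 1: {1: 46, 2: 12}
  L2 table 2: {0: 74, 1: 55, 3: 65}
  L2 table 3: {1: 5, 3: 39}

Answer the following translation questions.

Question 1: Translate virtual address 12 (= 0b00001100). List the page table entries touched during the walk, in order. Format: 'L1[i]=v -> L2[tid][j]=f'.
vaddr = 12 = 0b00001100
Split: l1_idx=0, l2_idx=1, offset=4

Answer: L1[0]=2 -> L2[2][1]=55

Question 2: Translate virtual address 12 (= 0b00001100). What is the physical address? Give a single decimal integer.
vaddr = 12 = 0b00001100
Split: l1_idx=0, l2_idx=1, offset=4
L1[0] = 2
L2[2][1] = 55
paddr = 55 * 8 + 4 = 444

Answer: 444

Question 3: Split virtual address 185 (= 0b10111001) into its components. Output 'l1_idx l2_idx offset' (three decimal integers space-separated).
Answer: 5 3 1

Derivation:
vaddr = 185 = 0b10111001
  top 3 bits -> l1_idx = 5
  next 2 bits -> l2_idx = 3
  bottom 3 bits -> offset = 1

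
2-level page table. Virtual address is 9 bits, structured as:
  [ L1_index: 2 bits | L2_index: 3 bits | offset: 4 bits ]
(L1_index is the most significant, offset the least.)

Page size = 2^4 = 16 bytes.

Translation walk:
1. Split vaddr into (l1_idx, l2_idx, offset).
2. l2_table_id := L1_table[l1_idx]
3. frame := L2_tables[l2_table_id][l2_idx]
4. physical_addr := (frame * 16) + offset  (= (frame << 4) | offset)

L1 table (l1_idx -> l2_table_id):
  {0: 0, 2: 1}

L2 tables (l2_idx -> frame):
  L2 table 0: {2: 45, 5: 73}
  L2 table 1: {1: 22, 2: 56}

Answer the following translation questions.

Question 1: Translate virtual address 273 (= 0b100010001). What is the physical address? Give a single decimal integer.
vaddr = 273 = 0b100010001
Split: l1_idx=2, l2_idx=1, offset=1
L1[2] = 1
L2[1][1] = 22
paddr = 22 * 16 + 1 = 353

Answer: 353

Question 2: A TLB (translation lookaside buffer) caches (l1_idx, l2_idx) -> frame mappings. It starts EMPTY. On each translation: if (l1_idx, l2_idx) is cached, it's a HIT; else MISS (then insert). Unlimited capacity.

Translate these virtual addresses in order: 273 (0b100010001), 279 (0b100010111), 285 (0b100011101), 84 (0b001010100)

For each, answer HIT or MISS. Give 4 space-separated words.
vaddr=273: (2,1) not in TLB -> MISS, insert
vaddr=279: (2,1) in TLB -> HIT
vaddr=285: (2,1) in TLB -> HIT
vaddr=84: (0,5) not in TLB -> MISS, insert

Answer: MISS HIT HIT MISS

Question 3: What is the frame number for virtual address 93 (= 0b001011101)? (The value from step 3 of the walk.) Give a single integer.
Answer: 73

Derivation:
vaddr = 93: l1_idx=0, l2_idx=5
L1[0] = 0; L2[0][5] = 73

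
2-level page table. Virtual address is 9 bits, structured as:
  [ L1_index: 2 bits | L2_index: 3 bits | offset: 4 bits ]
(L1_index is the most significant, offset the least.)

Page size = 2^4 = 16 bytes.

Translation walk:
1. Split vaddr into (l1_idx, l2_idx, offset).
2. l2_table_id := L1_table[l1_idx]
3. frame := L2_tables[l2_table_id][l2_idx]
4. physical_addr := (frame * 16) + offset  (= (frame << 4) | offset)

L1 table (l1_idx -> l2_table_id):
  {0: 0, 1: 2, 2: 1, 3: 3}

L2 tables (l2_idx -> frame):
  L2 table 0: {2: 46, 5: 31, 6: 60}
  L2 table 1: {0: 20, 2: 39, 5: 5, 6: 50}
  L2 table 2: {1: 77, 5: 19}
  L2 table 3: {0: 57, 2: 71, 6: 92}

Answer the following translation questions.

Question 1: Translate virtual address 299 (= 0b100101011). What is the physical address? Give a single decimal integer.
Answer: 635

Derivation:
vaddr = 299 = 0b100101011
Split: l1_idx=2, l2_idx=2, offset=11
L1[2] = 1
L2[1][2] = 39
paddr = 39 * 16 + 11 = 635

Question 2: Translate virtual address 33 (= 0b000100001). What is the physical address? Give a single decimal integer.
vaddr = 33 = 0b000100001
Split: l1_idx=0, l2_idx=2, offset=1
L1[0] = 0
L2[0][2] = 46
paddr = 46 * 16 + 1 = 737

Answer: 737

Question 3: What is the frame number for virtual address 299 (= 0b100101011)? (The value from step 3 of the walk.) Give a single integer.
vaddr = 299: l1_idx=2, l2_idx=2
L1[2] = 1; L2[1][2] = 39

Answer: 39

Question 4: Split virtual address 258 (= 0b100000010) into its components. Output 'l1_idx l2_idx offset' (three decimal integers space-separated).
Answer: 2 0 2

Derivation:
vaddr = 258 = 0b100000010
  top 2 bits -> l1_idx = 2
  next 3 bits -> l2_idx = 0
  bottom 4 bits -> offset = 2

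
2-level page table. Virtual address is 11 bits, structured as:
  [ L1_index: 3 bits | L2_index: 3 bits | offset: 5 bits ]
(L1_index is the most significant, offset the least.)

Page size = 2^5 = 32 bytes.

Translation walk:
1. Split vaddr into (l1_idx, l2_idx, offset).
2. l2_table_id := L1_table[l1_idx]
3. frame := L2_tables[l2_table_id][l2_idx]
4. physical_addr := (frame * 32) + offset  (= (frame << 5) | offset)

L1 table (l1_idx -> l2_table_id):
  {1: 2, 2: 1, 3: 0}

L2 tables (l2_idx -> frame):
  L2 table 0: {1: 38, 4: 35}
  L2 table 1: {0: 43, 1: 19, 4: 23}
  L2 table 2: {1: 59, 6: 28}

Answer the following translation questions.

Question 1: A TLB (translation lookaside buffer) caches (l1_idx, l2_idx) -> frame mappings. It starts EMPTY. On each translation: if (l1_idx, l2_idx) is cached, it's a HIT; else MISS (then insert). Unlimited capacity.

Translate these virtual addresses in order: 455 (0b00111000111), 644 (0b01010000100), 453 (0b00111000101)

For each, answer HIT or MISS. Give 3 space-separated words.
vaddr=455: (1,6) not in TLB -> MISS, insert
vaddr=644: (2,4) not in TLB -> MISS, insert
vaddr=453: (1,6) in TLB -> HIT

Answer: MISS MISS HIT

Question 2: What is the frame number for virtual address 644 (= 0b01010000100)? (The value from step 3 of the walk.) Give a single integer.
vaddr = 644: l1_idx=2, l2_idx=4
L1[2] = 1; L2[1][4] = 23

Answer: 23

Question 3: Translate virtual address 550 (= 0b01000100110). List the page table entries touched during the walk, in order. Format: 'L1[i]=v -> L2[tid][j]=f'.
Answer: L1[2]=1 -> L2[1][1]=19

Derivation:
vaddr = 550 = 0b01000100110
Split: l1_idx=2, l2_idx=1, offset=6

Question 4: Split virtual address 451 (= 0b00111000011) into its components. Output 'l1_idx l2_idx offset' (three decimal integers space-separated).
Answer: 1 6 3

Derivation:
vaddr = 451 = 0b00111000011
  top 3 bits -> l1_idx = 1
  next 3 bits -> l2_idx = 6
  bottom 5 bits -> offset = 3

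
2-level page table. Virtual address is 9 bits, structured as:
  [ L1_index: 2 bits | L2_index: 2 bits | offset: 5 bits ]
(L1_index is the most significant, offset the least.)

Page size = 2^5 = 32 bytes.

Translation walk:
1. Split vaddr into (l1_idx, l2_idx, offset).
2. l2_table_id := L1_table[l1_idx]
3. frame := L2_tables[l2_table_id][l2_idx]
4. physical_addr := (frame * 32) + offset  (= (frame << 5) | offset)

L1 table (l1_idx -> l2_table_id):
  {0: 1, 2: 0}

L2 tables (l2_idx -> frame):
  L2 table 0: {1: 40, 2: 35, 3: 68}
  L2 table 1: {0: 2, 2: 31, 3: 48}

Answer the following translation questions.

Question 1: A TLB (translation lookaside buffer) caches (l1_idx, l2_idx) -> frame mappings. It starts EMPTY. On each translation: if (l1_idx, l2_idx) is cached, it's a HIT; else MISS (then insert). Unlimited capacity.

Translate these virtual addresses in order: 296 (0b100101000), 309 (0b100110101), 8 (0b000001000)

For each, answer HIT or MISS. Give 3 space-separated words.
vaddr=296: (2,1) not in TLB -> MISS, insert
vaddr=309: (2,1) in TLB -> HIT
vaddr=8: (0,0) not in TLB -> MISS, insert

Answer: MISS HIT MISS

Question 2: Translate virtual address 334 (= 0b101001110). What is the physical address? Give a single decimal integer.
Answer: 1134

Derivation:
vaddr = 334 = 0b101001110
Split: l1_idx=2, l2_idx=2, offset=14
L1[2] = 0
L2[0][2] = 35
paddr = 35 * 32 + 14 = 1134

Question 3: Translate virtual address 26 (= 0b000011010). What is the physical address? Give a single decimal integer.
Answer: 90

Derivation:
vaddr = 26 = 0b000011010
Split: l1_idx=0, l2_idx=0, offset=26
L1[0] = 1
L2[1][0] = 2
paddr = 2 * 32 + 26 = 90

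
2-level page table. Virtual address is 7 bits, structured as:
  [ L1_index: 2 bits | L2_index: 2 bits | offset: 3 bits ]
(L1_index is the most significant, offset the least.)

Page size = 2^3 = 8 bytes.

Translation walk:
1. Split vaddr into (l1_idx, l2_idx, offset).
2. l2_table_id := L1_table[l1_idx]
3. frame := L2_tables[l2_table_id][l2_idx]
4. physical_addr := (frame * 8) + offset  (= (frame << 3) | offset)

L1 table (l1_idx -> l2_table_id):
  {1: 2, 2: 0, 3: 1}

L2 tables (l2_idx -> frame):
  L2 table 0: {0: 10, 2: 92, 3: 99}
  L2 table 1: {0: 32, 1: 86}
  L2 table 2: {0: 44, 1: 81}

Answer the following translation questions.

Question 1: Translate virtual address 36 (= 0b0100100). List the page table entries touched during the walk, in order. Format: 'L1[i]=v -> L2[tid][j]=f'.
vaddr = 36 = 0b0100100
Split: l1_idx=1, l2_idx=0, offset=4

Answer: L1[1]=2 -> L2[2][0]=44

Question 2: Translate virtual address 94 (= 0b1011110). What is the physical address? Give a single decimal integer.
vaddr = 94 = 0b1011110
Split: l1_idx=2, l2_idx=3, offset=6
L1[2] = 0
L2[0][3] = 99
paddr = 99 * 8 + 6 = 798

Answer: 798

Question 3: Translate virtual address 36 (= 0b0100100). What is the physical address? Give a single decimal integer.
Answer: 356

Derivation:
vaddr = 36 = 0b0100100
Split: l1_idx=1, l2_idx=0, offset=4
L1[1] = 2
L2[2][0] = 44
paddr = 44 * 8 + 4 = 356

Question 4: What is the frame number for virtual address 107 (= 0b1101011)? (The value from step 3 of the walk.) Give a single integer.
Answer: 86

Derivation:
vaddr = 107: l1_idx=3, l2_idx=1
L1[3] = 1; L2[1][1] = 86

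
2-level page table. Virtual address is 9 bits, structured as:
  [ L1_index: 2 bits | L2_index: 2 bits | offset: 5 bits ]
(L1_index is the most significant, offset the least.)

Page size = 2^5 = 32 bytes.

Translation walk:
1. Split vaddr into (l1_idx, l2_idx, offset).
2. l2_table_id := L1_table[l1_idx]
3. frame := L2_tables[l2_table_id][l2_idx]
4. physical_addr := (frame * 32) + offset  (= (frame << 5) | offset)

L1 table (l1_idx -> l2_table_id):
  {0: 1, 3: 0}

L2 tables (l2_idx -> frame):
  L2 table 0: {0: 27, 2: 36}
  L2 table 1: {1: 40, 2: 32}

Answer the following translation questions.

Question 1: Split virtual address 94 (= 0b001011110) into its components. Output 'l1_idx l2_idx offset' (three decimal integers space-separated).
vaddr = 94 = 0b001011110
  top 2 bits -> l1_idx = 0
  next 2 bits -> l2_idx = 2
  bottom 5 bits -> offset = 30

Answer: 0 2 30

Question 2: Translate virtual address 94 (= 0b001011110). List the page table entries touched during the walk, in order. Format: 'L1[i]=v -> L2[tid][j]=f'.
vaddr = 94 = 0b001011110
Split: l1_idx=0, l2_idx=2, offset=30

Answer: L1[0]=1 -> L2[1][2]=32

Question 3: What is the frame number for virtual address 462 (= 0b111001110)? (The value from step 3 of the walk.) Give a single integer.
vaddr = 462: l1_idx=3, l2_idx=2
L1[3] = 0; L2[0][2] = 36

Answer: 36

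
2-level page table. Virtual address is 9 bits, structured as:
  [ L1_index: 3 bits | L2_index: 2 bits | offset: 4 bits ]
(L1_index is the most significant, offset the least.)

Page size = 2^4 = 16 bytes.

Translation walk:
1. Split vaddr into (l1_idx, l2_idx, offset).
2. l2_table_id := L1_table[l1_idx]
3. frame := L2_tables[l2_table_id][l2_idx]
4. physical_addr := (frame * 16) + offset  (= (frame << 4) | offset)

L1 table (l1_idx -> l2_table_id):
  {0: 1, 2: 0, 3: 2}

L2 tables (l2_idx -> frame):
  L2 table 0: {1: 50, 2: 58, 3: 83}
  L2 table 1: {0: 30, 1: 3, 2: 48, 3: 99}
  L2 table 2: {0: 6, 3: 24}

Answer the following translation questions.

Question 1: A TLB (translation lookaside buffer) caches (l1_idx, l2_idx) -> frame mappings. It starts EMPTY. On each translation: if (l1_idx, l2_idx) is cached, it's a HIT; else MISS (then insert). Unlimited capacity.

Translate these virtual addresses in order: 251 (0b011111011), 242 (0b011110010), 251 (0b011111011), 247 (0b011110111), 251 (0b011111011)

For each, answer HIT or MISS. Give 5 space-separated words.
vaddr=251: (3,3) not in TLB -> MISS, insert
vaddr=242: (3,3) in TLB -> HIT
vaddr=251: (3,3) in TLB -> HIT
vaddr=247: (3,3) in TLB -> HIT
vaddr=251: (3,3) in TLB -> HIT

Answer: MISS HIT HIT HIT HIT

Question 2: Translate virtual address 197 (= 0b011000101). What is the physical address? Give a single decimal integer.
Answer: 101

Derivation:
vaddr = 197 = 0b011000101
Split: l1_idx=3, l2_idx=0, offset=5
L1[3] = 2
L2[2][0] = 6
paddr = 6 * 16 + 5 = 101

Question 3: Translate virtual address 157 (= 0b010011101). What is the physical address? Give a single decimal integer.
Answer: 813

Derivation:
vaddr = 157 = 0b010011101
Split: l1_idx=2, l2_idx=1, offset=13
L1[2] = 0
L2[0][1] = 50
paddr = 50 * 16 + 13 = 813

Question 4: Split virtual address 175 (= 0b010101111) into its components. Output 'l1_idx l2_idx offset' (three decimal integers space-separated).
vaddr = 175 = 0b010101111
  top 3 bits -> l1_idx = 2
  next 2 bits -> l2_idx = 2
  bottom 4 bits -> offset = 15

Answer: 2 2 15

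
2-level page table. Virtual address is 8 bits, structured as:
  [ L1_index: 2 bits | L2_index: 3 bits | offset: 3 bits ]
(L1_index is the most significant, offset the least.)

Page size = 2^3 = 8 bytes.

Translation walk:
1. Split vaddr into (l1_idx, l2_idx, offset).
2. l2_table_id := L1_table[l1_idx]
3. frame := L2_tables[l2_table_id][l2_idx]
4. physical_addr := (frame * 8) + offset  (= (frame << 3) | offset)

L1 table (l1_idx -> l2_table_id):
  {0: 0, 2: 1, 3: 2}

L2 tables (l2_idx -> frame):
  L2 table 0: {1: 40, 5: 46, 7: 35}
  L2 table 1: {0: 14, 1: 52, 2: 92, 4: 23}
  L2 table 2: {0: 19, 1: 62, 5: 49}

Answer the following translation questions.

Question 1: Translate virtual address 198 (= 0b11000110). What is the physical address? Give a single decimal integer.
vaddr = 198 = 0b11000110
Split: l1_idx=3, l2_idx=0, offset=6
L1[3] = 2
L2[2][0] = 19
paddr = 19 * 8 + 6 = 158

Answer: 158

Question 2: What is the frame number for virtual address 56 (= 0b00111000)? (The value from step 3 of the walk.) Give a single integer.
vaddr = 56: l1_idx=0, l2_idx=7
L1[0] = 0; L2[0][7] = 35

Answer: 35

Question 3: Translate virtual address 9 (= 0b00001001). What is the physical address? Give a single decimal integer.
Answer: 321

Derivation:
vaddr = 9 = 0b00001001
Split: l1_idx=0, l2_idx=1, offset=1
L1[0] = 0
L2[0][1] = 40
paddr = 40 * 8 + 1 = 321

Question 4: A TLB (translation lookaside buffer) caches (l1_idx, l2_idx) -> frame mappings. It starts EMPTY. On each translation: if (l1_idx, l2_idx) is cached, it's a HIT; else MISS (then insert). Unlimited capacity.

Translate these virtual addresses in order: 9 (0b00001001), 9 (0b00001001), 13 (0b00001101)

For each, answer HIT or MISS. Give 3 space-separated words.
Answer: MISS HIT HIT

Derivation:
vaddr=9: (0,1) not in TLB -> MISS, insert
vaddr=9: (0,1) in TLB -> HIT
vaddr=13: (0,1) in TLB -> HIT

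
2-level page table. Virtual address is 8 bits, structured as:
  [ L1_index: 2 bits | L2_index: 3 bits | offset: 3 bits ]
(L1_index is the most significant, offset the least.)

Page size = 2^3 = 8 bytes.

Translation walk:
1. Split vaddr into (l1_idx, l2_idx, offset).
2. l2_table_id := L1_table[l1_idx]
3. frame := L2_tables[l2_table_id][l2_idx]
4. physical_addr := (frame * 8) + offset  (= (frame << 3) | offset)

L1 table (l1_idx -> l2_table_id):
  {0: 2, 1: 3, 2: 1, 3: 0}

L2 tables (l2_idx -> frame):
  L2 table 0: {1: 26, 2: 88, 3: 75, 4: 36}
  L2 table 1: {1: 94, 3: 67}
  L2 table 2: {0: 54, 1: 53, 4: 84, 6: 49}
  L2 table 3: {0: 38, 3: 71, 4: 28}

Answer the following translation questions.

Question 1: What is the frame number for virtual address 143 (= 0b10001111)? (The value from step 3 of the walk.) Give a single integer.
vaddr = 143: l1_idx=2, l2_idx=1
L1[2] = 1; L2[1][1] = 94

Answer: 94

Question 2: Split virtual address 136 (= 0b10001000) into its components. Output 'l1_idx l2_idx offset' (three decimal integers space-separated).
vaddr = 136 = 0b10001000
  top 2 bits -> l1_idx = 2
  next 3 bits -> l2_idx = 1
  bottom 3 bits -> offset = 0

Answer: 2 1 0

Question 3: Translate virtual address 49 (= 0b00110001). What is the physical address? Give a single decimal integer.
vaddr = 49 = 0b00110001
Split: l1_idx=0, l2_idx=6, offset=1
L1[0] = 2
L2[2][6] = 49
paddr = 49 * 8 + 1 = 393

Answer: 393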